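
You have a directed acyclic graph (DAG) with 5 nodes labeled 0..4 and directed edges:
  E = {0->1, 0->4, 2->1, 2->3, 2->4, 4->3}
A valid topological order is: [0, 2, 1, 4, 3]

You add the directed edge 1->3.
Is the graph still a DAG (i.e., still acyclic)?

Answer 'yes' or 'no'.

Given toposort: [0, 2, 1, 4, 3]
Position of 1: index 2; position of 3: index 4
New edge 1->3: forward
Forward edge: respects the existing order. Still a DAG, same toposort still valid.
Still a DAG? yes

Answer: yes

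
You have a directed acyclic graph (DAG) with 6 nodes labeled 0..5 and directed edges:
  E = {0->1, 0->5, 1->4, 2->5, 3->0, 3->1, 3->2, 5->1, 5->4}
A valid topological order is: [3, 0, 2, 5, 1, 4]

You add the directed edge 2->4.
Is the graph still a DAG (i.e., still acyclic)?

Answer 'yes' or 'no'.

Given toposort: [3, 0, 2, 5, 1, 4]
Position of 2: index 2; position of 4: index 5
New edge 2->4: forward
Forward edge: respects the existing order. Still a DAG, same toposort still valid.
Still a DAG? yes

Answer: yes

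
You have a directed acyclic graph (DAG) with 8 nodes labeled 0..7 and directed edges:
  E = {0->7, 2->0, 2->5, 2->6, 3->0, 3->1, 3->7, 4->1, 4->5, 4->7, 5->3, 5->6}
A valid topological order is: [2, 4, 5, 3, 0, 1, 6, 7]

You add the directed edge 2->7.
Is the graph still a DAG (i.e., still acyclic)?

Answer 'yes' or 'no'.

Given toposort: [2, 4, 5, 3, 0, 1, 6, 7]
Position of 2: index 0; position of 7: index 7
New edge 2->7: forward
Forward edge: respects the existing order. Still a DAG, same toposort still valid.
Still a DAG? yes

Answer: yes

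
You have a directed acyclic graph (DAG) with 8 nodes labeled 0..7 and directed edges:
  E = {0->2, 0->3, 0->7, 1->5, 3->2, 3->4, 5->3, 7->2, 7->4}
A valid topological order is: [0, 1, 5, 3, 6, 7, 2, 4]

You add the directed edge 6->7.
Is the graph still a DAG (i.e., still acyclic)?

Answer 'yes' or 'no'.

Given toposort: [0, 1, 5, 3, 6, 7, 2, 4]
Position of 6: index 4; position of 7: index 5
New edge 6->7: forward
Forward edge: respects the existing order. Still a DAG, same toposort still valid.
Still a DAG? yes

Answer: yes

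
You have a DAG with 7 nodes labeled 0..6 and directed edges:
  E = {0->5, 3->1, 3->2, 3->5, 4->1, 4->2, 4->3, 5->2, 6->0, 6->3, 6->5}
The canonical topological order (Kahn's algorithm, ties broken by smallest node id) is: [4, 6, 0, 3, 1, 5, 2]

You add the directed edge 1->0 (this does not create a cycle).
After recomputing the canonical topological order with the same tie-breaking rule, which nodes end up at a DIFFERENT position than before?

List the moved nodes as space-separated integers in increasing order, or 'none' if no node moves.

Old toposort: [4, 6, 0, 3, 1, 5, 2]
Added edge 1->0
Recompute Kahn (smallest-id tiebreak):
  initial in-degrees: [2, 2, 3, 2, 0, 3, 0]
  ready (indeg=0): [4, 6]
  pop 4: indeg[1]->1; indeg[2]->2; indeg[3]->1 | ready=[6] | order so far=[4]
  pop 6: indeg[0]->1; indeg[3]->0; indeg[5]->2 | ready=[3] | order so far=[4, 6]
  pop 3: indeg[1]->0; indeg[2]->1; indeg[5]->1 | ready=[1] | order so far=[4, 6, 3]
  pop 1: indeg[0]->0 | ready=[0] | order so far=[4, 6, 3, 1]
  pop 0: indeg[5]->0 | ready=[5] | order so far=[4, 6, 3, 1, 0]
  pop 5: indeg[2]->0 | ready=[2] | order so far=[4, 6, 3, 1, 0, 5]
  pop 2: no out-edges | ready=[] | order so far=[4, 6, 3, 1, 0, 5, 2]
New canonical toposort: [4, 6, 3, 1, 0, 5, 2]
Compare positions:
  Node 0: index 2 -> 4 (moved)
  Node 1: index 4 -> 3 (moved)
  Node 2: index 6 -> 6 (same)
  Node 3: index 3 -> 2 (moved)
  Node 4: index 0 -> 0 (same)
  Node 5: index 5 -> 5 (same)
  Node 6: index 1 -> 1 (same)
Nodes that changed position: 0 1 3

Answer: 0 1 3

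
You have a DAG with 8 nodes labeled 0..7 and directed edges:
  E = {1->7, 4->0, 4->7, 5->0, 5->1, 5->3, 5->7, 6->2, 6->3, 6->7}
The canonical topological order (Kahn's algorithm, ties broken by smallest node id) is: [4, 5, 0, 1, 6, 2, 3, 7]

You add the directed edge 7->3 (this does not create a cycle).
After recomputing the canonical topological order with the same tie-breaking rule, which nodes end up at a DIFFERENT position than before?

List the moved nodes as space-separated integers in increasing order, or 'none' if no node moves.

Answer: 3 7

Derivation:
Old toposort: [4, 5, 0, 1, 6, 2, 3, 7]
Added edge 7->3
Recompute Kahn (smallest-id tiebreak):
  initial in-degrees: [2, 1, 1, 3, 0, 0, 0, 4]
  ready (indeg=0): [4, 5, 6]
  pop 4: indeg[0]->1; indeg[7]->3 | ready=[5, 6] | order so far=[4]
  pop 5: indeg[0]->0; indeg[1]->0; indeg[3]->2; indeg[7]->2 | ready=[0, 1, 6] | order so far=[4, 5]
  pop 0: no out-edges | ready=[1, 6] | order so far=[4, 5, 0]
  pop 1: indeg[7]->1 | ready=[6] | order so far=[4, 5, 0, 1]
  pop 6: indeg[2]->0; indeg[3]->1; indeg[7]->0 | ready=[2, 7] | order so far=[4, 5, 0, 1, 6]
  pop 2: no out-edges | ready=[7] | order so far=[4, 5, 0, 1, 6, 2]
  pop 7: indeg[3]->0 | ready=[3] | order so far=[4, 5, 0, 1, 6, 2, 7]
  pop 3: no out-edges | ready=[] | order so far=[4, 5, 0, 1, 6, 2, 7, 3]
New canonical toposort: [4, 5, 0, 1, 6, 2, 7, 3]
Compare positions:
  Node 0: index 2 -> 2 (same)
  Node 1: index 3 -> 3 (same)
  Node 2: index 5 -> 5 (same)
  Node 3: index 6 -> 7 (moved)
  Node 4: index 0 -> 0 (same)
  Node 5: index 1 -> 1 (same)
  Node 6: index 4 -> 4 (same)
  Node 7: index 7 -> 6 (moved)
Nodes that changed position: 3 7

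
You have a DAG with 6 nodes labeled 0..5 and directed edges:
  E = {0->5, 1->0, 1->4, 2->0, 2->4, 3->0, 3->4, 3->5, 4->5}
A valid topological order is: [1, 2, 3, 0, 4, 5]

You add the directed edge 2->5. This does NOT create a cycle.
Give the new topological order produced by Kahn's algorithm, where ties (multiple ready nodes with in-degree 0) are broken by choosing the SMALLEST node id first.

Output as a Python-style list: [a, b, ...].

Old toposort: [1, 2, 3, 0, 4, 5]
Added edge: 2->5
Position of 2 (1) < position of 5 (5). Old order still valid.
Run Kahn's algorithm (break ties by smallest node id):
  initial in-degrees: [3, 0, 0, 0, 3, 4]
  ready (indeg=0): [1, 2, 3]
  pop 1: indeg[0]->2; indeg[4]->2 | ready=[2, 3] | order so far=[1]
  pop 2: indeg[0]->1; indeg[4]->1; indeg[5]->3 | ready=[3] | order so far=[1, 2]
  pop 3: indeg[0]->0; indeg[4]->0; indeg[5]->2 | ready=[0, 4] | order so far=[1, 2, 3]
  pop 0: indeg[5]->1 | ready=[4] | order so far=[1, 2, 3, 0]
  pop 4: indeg[5]->0 | ready=[5] | order so far=[1, 2, 3, 0, 4]
  pop 5: no out-edges | ready=[] | order so far=[1, 2, 3, 0, 4, 5]
  Result: [1, 2, 3, 0, 4, 5]

Answer: [1, 2, 3, 0, 4, 5]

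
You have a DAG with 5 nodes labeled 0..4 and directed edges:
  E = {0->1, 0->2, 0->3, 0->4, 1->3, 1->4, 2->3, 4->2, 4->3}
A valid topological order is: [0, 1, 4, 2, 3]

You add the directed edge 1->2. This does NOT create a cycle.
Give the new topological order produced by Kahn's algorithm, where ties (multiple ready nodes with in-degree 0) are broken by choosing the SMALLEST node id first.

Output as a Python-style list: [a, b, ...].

Answer: [0, 1, 4, 2, 3]

Derivation:
Old toposort: [0, 1, 4, 2, 3]
Added edge: 1->2
Position of 1 (1) < position of 2 (3). Old order still valid.
Run Kahn's algorithm (break ties by smallest node id):
  initial in-degrees: [0, 1, 3, 4, 2]
  ready (indeg=0): [0]
  pop 0: indeg[1]->0; indeg[2]->2; indeg[3]->3; indeg[4]->1 | ready=[1] | order so far=[0]
  pop 1: indeg[2]->1; indeg[3]->2; indeg[4]->0 | ready=[4] | order so far=[0, 1]
  pop 4: indeg[2]->0; indeg[3]->1 | ready=[2] | order so far=[0, 1, 4]
  pop 2: indeg[3]->0 | ready=[3] | order so far=[0, 1, 4, 2]
  pop 3: no out-edges | ready=[] | order so far=[0, 1, 4, 2, 3]
  Result: [0, 1, 4, 2, 3]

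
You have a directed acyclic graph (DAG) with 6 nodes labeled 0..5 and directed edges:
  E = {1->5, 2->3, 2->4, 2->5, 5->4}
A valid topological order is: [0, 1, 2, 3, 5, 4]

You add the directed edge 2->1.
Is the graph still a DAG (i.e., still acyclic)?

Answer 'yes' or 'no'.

Given toposort: [0, 1, 2, 3, 5, 4]
Position of 2: index 2; position of 1: index 1
New edge 2->1: backward (u after v in old order)
Backward edge: old toposort is now invalid. Check if this creates a cycle.
Does 1 already reach 2? Reachable from 1: [1, 4, 5]. NO -> still a DAG (reorder needed).
Still a DAG? yes

Answer: yes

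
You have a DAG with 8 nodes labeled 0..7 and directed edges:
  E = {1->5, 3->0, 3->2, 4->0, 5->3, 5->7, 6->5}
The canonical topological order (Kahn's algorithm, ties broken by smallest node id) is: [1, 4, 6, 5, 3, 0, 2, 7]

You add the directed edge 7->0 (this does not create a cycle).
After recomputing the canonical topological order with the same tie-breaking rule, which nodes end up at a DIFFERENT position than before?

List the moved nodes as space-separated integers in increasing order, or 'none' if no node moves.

Answer: 0 2 7

Derivation:
Old toposort: [1, 4, 6, 5, 3, 0, 2, 7]
Added edge 7->0
Recompute Kahn (smallest-id tiebreak):
  initial in-degrees: [3, 0, 1, 1, 0, 2, 0, 1]
  ready (indeg=0): [1, 4, 6]
  pop 1: indeg[5]->1 | ready=[4, 6] | order so far=[1]
  pop 4: indeg[0]->2 | ready=[6] | order so far=[1, 4]
  pop 6: indeg[5]->0 | ready=[5] | order so far=[1, 4, 6]
  pop 5: indeg[3]->0; indeg[7]->0 | ready=[3, 7] | order so far=[1, 4, 6, 5]
  pop 3: indeg[0]->1; indeg[2]->0 | ready=[2, 7] | order so far=[1, 4, 6, 5, 3]
  pop 2: no out-edges | ready=[7] | order so far=[1, 4, 6, 5, 3, 2]
  pop 7: indeg[0]->0 | ready=[0] | order so far=[1, 4, 6, 5, 3, 2, 7]
  pop 0: no out-edges | ready=[] | order so far=[1, 4, 6, 5, 3, 2, 7, 0]
New canonical toposort: [1, 4, 6, 5, 3, 2, 7, 0]
Compare positions:
  Node 0: index 5 -> 7 (moved)
  Node 1: index 0 -> 0 (same)
  Node 2: index 6 -> 5 (moved)
  Node 3: index 4 -> 4 (same)
  Node 4: index 1 -> 1 (same)
  Node 5: index 3 -> 3 (same)
  Node 6: index 2 -> 2 (same)
  Node 7: index 7 -> 6 (moved)
Nodes that changed position: 0 2 7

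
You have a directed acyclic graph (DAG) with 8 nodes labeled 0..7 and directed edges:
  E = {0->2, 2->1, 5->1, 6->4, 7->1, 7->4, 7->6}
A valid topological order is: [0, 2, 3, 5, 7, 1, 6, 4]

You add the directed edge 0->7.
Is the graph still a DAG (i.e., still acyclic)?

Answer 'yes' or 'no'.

Given toposort: [0, 2, 3, 5, 7, 1, 6, 4]
Position of 0: index 0; position of 7: index 4
New edge 0->7: forward
Forward edge: respects the existing order. Still a DAG, same toposort still valid.
Still a DAG? yes

Answer: yes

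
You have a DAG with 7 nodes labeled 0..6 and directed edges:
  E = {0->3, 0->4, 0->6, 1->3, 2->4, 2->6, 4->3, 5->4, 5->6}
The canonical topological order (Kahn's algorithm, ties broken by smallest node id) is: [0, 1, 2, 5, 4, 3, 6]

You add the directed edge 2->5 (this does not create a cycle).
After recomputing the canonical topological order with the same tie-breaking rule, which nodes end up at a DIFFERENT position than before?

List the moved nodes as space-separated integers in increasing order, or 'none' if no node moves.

Old toposort: [0, 1, 2, 5, 4, 3, 6]
Added edge 2->5
Recompute Kahn (smallest-id tiebreak):
  initial in-degrees: [0, 0, 0, 3, 3, 1, 3]
  ready (indeg=0): [0, 1, 2]
  pop 0: indeg[3]->2; indeg[4]->2; indeg[6]->2 | ready=[1, 2] | order so far=[0]
  pop 1: indeg[3]->1 | ready=[2] | order so far=[0, 1]
  pop 2: indeg[4]->1; indeg[5]->0; indeg[6]->1 | ready=[5] | order so far=[0, 1, 2]
  pop 5: indeg[4]->0; indeg[6]->0 | ready=[4, 6] | order so far=[0, 1, 2, 5]
  pop 4: indeg[3]->0 | ready=[3, 6] | order so far=[0, 1, 2, 5, 4]
  pop 3: no out-edges | ready=[6] | order so far=[0, 1, 2, 5, 4, 3]
  pop 6: no out-edges | ready=[] | order so far=[0, 1, 2, 5, 4, 3, 6]
New canonical toposort: [0, 1, 2, 5, 4, 3, 6]
Compare positions:
  Node 0: index 0 -> 0 (same)
  Node 1: index 1 -> 1 (same)
  Node 2: index 2 -> 2 (same)
  Node 3: index 5 -> 5 (same)
  Node 4: index 4 -> 4 (same)
  Node 5: index 3 -> 3 (same)
  Node 6: index 6 -> 6 (same)
Nodes that changed position: none

Answer: none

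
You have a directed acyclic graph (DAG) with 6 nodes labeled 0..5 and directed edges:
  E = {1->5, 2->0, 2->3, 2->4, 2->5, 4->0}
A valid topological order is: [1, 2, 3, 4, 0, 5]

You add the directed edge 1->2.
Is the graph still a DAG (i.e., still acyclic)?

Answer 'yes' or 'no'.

Given toposort: [1, 2, 3, 4, 0, 5]
Position of 1: index 0; position of 2: index 1
New edge 1->2: forward
Forward edge: respects the existing order. Still a DAG, same toposort still valid.
Still a DAG? yes

Answer: yes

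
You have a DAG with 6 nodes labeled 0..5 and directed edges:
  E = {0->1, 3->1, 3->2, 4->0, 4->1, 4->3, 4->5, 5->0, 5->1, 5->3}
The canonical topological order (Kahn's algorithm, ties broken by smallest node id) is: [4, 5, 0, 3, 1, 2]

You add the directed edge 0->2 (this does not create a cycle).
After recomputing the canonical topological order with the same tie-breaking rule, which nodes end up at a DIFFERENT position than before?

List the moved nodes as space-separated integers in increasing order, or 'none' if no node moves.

Answer: none

Derivation:
Old toposort: [4, 5, 0, 3, 1, 2]
Added edge 0->2
Recompute Kahn (smallest-id tiebreak):
  initial in-degrees: [2, 4, 2, 2, 0, 1]
  ready (indeg=0): [4]
  pop 4: indeg[0]->1; indeg[1]->3; indeg[3]->1; indeg[5]->0 | ready=[5] | order so far=[4]
  pop 5: indeg[0]->0; indeg[1]->2; indeg[3]->0 | ready=[0, 3] | order so far=[4, 5]
  pop 0: indeg[1]->1; indeg[2]->1 | ready=[3] | order so far=[4, 5, 0]
  pop 3: indeg[1]->0; indeg[2]->0 | ready=[1, 2] | order so far=[4, 5, 0, 3]
  pop 1: no out-edges | ready=[2] | order so far=[4, 5, 0, 3, 1]
  pop 2: no out-edges | ready=[] | order so far=[4, 5, 0, 3, 1, 2]
New canonical toposort: [4, 5, 0, 3, 1, 2]
Compare positions:
  Node 0: index 2 -> 2 (same)
  Node 1: index 4 -> 4 (same)
  Node 2: index 5 -> 5 (same)
  Node 3: index 3 -> 3 (same)
  Node 4: index 0 -> 0 (same)
  Node 5: index 1 -> 1 (same)
Nodes that changed position: none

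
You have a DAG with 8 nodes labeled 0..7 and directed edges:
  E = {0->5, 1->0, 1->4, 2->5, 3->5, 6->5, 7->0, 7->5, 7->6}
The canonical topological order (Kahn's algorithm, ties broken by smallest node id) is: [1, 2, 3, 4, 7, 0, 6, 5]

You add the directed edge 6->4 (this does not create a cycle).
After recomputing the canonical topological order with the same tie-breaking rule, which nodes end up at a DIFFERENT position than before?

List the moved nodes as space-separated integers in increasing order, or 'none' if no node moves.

Answer: 0 4 6 7

Derivation:
Old toposort: [1, 2, 3, 4, 7, 0, 6, 5]
Added edge 6->4
Recompute Kahn (smallest-id tiebreak):
  initial in-degrees: [2, 0, 0, 0, 2, 5, 1, 0]
  ready (indeg=0): [1, 2, 3, 7]
  pop 1: indeg[0]->1; indeg[4]->1 | ready=[2, 3, 7] | order so far=[1]
  pop 2: indeg[5]->4 | ready=[3, 7] | order so far=[1, 2]
  pop 3: indeg[5]->3 | ready=[7] | order so far=[1, 2, 3]
  pop 7: indeg[0]->0; indeg[5]->2; indeg[6]->0 | ready=[0, 6] | order so far=[1, 2, 3, 7]
  pop 0: indeg[5]->1 | ready=[6] | order so far=[1, 2, 3, 7, 0]
  pop 6: indeg[4]->0; indeg[5]->0 | ready=[4, 5] | order so far=[1, 2, 3, 7, 0, 6]
  pop 4: no out-edges | ready=[5] | order so far=[1, 2, 3, 7, 0, 6, 4]
  pop 5: no out-edges | ready=[] | order so far=[1, 2, 3, 7, 0, 6, 4, 5]
New canonical toposort: [1, 2, 3, 7, 0, 6, 4, 5]
Compare positions:
  Node 0: index 5 -> 4 (moved)
  Node 1: index 0 -> 0 (same)
  Node 2: index 1 -> 1 (same)
  Node 3: index 2 -> 2 (same)
  Node 4: index 3 -> 6 (moved)
  Node 5: index 7 -> 7 (same)
  Node 6: index 6 -> 5 (moved)
  Node 7: index 4 -> 3 (moved)
Nodes that changed position: 0 4 6 7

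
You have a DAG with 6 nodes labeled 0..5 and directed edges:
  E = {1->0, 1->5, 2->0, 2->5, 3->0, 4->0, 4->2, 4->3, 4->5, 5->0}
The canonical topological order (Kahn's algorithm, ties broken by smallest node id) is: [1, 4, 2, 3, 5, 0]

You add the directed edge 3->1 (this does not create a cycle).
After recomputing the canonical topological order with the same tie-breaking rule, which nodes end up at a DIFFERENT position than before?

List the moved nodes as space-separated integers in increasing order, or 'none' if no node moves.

Old toposort: [1, 4, 2, 3, 5, 0]
Added edge 3->1
Recompute Kahn (smallest-id tiebreak):
  initial in-degrees: [5, 1, 1, 1, 0, 3]
  ready (indeg=0): [4]
  pop 4: indeg[0]->4; indeg[2]->0; indeg[3]->0; indeg[5]->2 | ready=[2, 3] | order so far=[4]
  pop 2: indeg[0]->3; indeg[5]->1 | ready=[3] | order so far=[4, 2]
  pop 3: indeg[0]->2; indeg[1]->0 | ready=[1] | order so far=[4, 2, 3]
  pop 1: indeg[0]->1; indeg[5]->0 | ready=[5] | order so far=[4, 2, 3, 1]
  pop 5: indeg[0]->0 | ready=[0] | order so far=[4, 2, 3, 1, 5]
  pop 0: no out-edges | ready=[] | order so far=[4, 2, 3, 1, 5, 0]
New canonical toposort: [4, 2, 3, 1, 5, 0]
Compare positions:
  Node 0: index 5 -> 5 (same)
  Node 1: index 0 -> 3 (moved)
  Node 2: index 2 -> 1 (moved)
  Node 3: index 3 -> 2 (moved)
  Node 4: index 1 -> 0 (moved)
  Node 5: index 4 -> 4 (same)
Nodes that changed position: 1 2 3 4

Answer: 1 2 3 4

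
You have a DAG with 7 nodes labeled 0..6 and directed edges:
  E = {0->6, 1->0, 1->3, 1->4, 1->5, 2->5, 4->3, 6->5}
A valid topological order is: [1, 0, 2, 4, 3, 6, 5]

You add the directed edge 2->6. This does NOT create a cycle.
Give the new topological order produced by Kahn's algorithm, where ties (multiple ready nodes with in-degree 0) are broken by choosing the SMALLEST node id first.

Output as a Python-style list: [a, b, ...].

Old toposort: [1, 0, 2, 4, 3, 6, 5]
Added edge: 2->6
Position of 2 (2) < position of 6 (5). Old order still valid.
Run Kahn's algorithm (break ties by smallest node id):
  initial in-degrees: [1, 0, 0, 2, 1, 3, 2]
  ready (indeg=0): [1, 2]
  pop 1: indeg[0]->0; indeg[3]->1; indeg[4]->0; indeg[5]->2 | ready=[0, 2, 4] | order so far=[1]
  pop 0: indeg[6]->1 | ready=[2, 4] | order so far=[1, 0]
  pop 2: indeg[5]->1; indeg[6]->0 | ready=[4, 6] | order so far=[1, 0, 2]
  pop 4: indeg[3]->0 | ready=[3, 6] | order so far=[1, 0, 2, 4]
  pop 3: no out-edges | ready=[6] | order so far=[1, 0, 2, 4, 3]
  pop 6: indeg[5]->0 | ready=[5] | order so far=[1, 0, 2, 4, 3, 6]
  pop 5: no out-edges | ready=[] | order so far=[1, 0, 2, 4, 3, 6, 5]
  Result: [1, 0, 2, 4, 3, 6, 5]

Answer: [1, 0, 2, 4, 3, 6, 5]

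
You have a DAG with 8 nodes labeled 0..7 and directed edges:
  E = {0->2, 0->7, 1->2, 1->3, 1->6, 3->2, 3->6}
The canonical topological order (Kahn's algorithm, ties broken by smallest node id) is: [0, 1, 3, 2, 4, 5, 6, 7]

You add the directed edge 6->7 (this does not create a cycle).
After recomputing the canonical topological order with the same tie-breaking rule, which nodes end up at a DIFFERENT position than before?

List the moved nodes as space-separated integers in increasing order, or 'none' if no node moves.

Old toposort: [0, 1, 3, 2, 4, 5, 6, 7]
Added edge 6->7
Recompute Kahn (smallest-id tiebreak):
  initial in-degrees: [0, 0, 3, 1, 0, 0, 2, 2]
  ready (indeg=0): [0, 1, 4, 5]
  pop 0: indeg[2]->2; indeg[7]->1 | ready=[1, 4, 5] | order so far=[0]
  pop 1: indeg[2]->1; indeg[3]->0; indeg[6]->1 | ready=[3, 4, 5] | order so far=[0, 1]
  pop 3: indeg[2]->0; indeg[6]->0 | ready=[2, 4, 5, 6] | order so far=[0, 1, 3]
  pop 2: no out-edges | ready=[4, 5, 6] | order so far=[0, 1, 3, 2]
  pop 4: no out-edges | ready=[5, 6] | order so far=[0, 1, 3, 2, 4]
  pop 5: no out-edges | ready=[6] | order so far=[0, 1, 3, 2, 4, 5]
  pop 6: indeg[7]->0 | ready=[7] | order so far=[0, 1, 3, 2, 4, 5, 6]
  pop 7: no out-edges | ready=[] | order so far=[0, 1, 3, 2, 4, 5, 6, 7]
New canonical toposort: [0, 1, 3, 2, 4, 5, 6, 7]
Compare positions:
  Node 0: index 0 -> 0 (same)
  Node 1: index 1 -> 1 (same)
  Node 2: index 3 -> 3 (same)
  Node 3: index 2 -> 2 (same)
  Node 4: index 4 -> 4 (same)
  Node 5: index 5 -> 5 (same)
  Node 6: index 6 -> 6 (same)
  Node 7: index 7 -> 7 (same)
Nodes that changed position: none

Answer: none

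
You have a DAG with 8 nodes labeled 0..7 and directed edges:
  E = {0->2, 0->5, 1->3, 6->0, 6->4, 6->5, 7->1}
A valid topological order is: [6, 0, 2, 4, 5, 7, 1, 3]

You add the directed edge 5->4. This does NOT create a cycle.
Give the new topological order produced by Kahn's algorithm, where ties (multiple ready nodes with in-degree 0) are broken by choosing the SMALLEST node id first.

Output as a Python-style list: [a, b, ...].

Answer: [6, 0, 2, 5, 4, 7, 1, 3]

Derivation:
Old toposort: [6, 0, 2, 4, 5, 7, 1, 3]
Added edge: 5->4
Position of 5 (4) > position of 4 (3). Must reorder: 5 must now come before 4.
Run Kahn's algorithm (break ties by smallest node id):
  initial in-degrees: [1, 1, 1, 1, 2, 2, 0, 0]
  ready (indeg=0): [6, 7]
  pop 6: indeg[0]->0; indeg[4]->1; indeg[5]->1 | ready=[0, 7] | order so far=[6]
  pop 0: indeg[2]->0; indeg[5]->0 | ready=[2, 5, 7] | order so far=[6, 0]
  pop 2: no out-edges | ready=[5, 7] | order so far=[6, 0, 2]
  pop 5: indeg[4]->0 | ready=[4, 7] | order so far=[6, 0, 2, 5]
  pop 4: no out-edges | ready=[7] | order so far=[6, 0, 2, 5, 4]
  pop 7: indeg[1]->0 | ready=[1] | order so far=[6, 0, 2, 5, 4, 7]
  pop 1: indeg[3]->0 | ready=[3] | order so far=[6, 0, 2, 5, 4, 7, 1]
  pop 3: no out-edges | ready=[] | order so far=[6, 0, 2, 5, 4, 7, 1, 3]
  Result: [6, 0, 2, 5, 4, 7, 1, 3]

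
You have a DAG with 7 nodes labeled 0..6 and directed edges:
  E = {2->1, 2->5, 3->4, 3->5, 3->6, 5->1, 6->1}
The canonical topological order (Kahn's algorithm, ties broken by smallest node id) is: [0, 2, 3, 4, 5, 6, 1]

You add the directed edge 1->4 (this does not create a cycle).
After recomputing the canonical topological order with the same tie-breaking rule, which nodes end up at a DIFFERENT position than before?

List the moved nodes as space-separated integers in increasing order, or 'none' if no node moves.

Old toposort: [0, 2, 3, 4, 5, 6, 1]
Added edge 1->4
Recompute Kahn (smallest-id tiebreak):
  initial in-degrees: [0, 3, 0, 0, 2, 2, 1]
  ready (indeg=0): [0, 2, 3]
  pop 0: no out-edges | ready=[2, 3] | order so far=[0]
  pop 2: indeg[1]->2; indeg[5]->1 | ready=[3] | order so far=[0, 2]
  pop 3: indeg[4]->1; indeg[5]->0; indeg[6]->0 | ready=[5, 6] | order so far=[0, 2, 3]
  pop 5: indeg[1]->1 | ready=[6] | order so far=[0, 2, 3, 5]
  pop 6: indeg[1]->0 | ready=[1] | order so far=[0, 2, 3, 5, 6]
  pop 1: indeg[4]->0 | ready=[4] | order so far=[0, 2, 3, 5, 6, 1]
  pop 4: no out-edges | ready=[] | order so far=[0, 2, 3, 5, 6, 1, 4]
New canonical toposort: [0, 2, 3, 5, 6, 1, 4]
Compare positions:
  Node 0: index 0 -> 0 (same)
  Node 1: index 6 -> 5 (moved)
  Node 2: index 1 -> 1 (same)
  Node 3: index 2 -> 2 (same)
  Node 4: index 3 -> 6 (moved)
  Node 5: index 4 -> 3 (moved)
  Node 6: index 5 -> 4 (moved)
Nodes that changed position: 1 4 5 6

Answer: 1 4 5 6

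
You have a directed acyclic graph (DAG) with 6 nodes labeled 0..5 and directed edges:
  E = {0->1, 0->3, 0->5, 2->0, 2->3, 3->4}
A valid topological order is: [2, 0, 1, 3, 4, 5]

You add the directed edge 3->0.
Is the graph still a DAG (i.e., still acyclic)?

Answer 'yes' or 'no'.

Answer: no

Derivation:
Given toposort: [2, 0, 1, 3, 4, 5]
Position of 3: index 3; position of 0: index 1
New edge 3->0: backward (u after v in old order)
Backward edge: old toposort is now invalid. Check if this creates a cycle.
Does 0 already reach 3? Reachable from 0: [0, 1, 3, 4, 5]. YES -> cycle!
Still a DAG? no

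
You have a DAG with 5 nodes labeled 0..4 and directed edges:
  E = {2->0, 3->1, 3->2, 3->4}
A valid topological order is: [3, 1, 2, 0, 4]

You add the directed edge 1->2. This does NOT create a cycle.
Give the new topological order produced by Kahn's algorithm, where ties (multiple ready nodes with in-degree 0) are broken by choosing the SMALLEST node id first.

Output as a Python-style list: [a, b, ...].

Old toposort: [3, 1, 2, 0, 4]
Added edge: 1->2
Position of 1 (1) < position of 2 (2). Old order still valid.
Run Kahn's algorithm (break ties by smallest node id):
  initial in-degrees: [1, 1, 2, 0, 1]
  ready (indeg=0): [3]
  pop 3: indeg[1]->0; indeg[2]->1; indeg[4]->0 | ready=[1, 4] | order so far=[3]
  pop 1: indeg[2]->0 | ready=[2, 4] | order so far=[3, 1]
  pop 2: indeg[0]->0 | ready=[0, 4] | order so far=[3, 1, 2]
  pop 0: no out-edges | ready=[4] | order so far=[3, 1, 2, 0]
  pop 4: no out-edges | ready=[] | order so far=[3, 1, 2, 0, 4]
  Result: [3, 1, 2, 0, 4]

Answer: [3, 1, 2, 0, 4]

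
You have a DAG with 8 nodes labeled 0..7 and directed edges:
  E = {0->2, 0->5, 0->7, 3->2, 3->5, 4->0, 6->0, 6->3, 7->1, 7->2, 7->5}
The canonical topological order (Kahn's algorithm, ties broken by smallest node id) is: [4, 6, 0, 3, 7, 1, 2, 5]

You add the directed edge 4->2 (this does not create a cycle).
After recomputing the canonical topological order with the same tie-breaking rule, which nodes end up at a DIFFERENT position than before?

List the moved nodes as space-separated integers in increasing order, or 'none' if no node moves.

Answer: none

Derivation:
Old toposort: [4, 6, 0, 3, 7, 1, 2, 5]
Added edge 4->2
Recompute Kahn (smallest-id tiebreak):
  initial in-degrees: [2, 1, 4, 1, 0, 3, 0, 1]
  ready (indeg=0): [4, 6]
  pop 4: indeg[0]->1; indeg[2]->3 | ready=[6] | order so far=[4]
  pop 6: indeg[0]->0; indeg[3]->0 | ready=[0, 3] | order so far=[4, 6]
  pop 0: indeg[2]->2; indeg[5]->2; indeg[7]->0 | ready=[3, 7] | order so far=[4, 6, 0]
  pop 3: indeg[2]->1; indeg[5]->1 | ready=[7] | order so far=[4, 6, 0, 3]
  pop 7: indeg[1]->0; indeg[2]->0; indeg[5]->0 | ready=[1, 2, 5] | order so far=[4, 6, 0, 3, 7]
  pop 1: no out-edges | ready=[2, 5] | order so far=[4, 6, 0, 3, 7, 1]
  pop 2: no out-edges | ready=[5] | order so far=[4, 6, 0, 3, 7, 1, 2]
  pop 5: no out-edges | ready=[] | order so far=[4, 6, 0, 3, 7, 1, 2, 5]
New canonical toposort: [4, 6, 0, 3, 7, 1, 2, 5]
Compare positions:
  Node 0: index 2 -> 2 (same)
  Node 1: index 5 -> 5 (same)
  Node 2: index 6 -> 6 (same)
  Node 3: index 3 -> 3 (same)
  Node 4: index 0 -> 0 (same)
  Node 5: index 7 -> 7 (same)
  Node 6: index 1 -> 1 (same)
  Node 7: index 4 -> 4 (same)
Nodes that changed position: none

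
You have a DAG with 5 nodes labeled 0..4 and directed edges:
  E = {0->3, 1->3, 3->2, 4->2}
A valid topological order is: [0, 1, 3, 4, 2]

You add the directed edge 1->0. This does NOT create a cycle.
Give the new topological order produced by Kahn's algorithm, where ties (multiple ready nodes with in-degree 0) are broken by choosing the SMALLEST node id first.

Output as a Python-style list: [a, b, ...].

Answer: [1, 0, 3, 4, 2]

Derivation:
Old toposort: [0, 1, 3, 4, 2]
Added edge: 1->0
Position of 1 (1) > position of 0 (0). Must reorder: 1 must now come before 0.
Run Kahn's algorithm (break ties by smallest node id):
  initial in-degrees: [1, 0, 2, 2, 0]
  ready (indeg=0): [1, 4]
  pop 1: indeg[0]->0; indeg[3]->1 | ready=[0, 4] | order so far=[1]
  pop 0: indeg[3]->0 | ready=[3, 4] | order so far=[1, 0]
  pop 3: indeg[2]->1 | ready=[4] | order so far=[1, 0, 3]
  pop 4: indeg[2]->0 | ready=[2] | order so far=[1, 0, 3, 4]
  pop 2: no out-edges | ready=[] | order so far=[1, 0, 3, 4, 2]
  Result: [1, 0, 3, 4, 2]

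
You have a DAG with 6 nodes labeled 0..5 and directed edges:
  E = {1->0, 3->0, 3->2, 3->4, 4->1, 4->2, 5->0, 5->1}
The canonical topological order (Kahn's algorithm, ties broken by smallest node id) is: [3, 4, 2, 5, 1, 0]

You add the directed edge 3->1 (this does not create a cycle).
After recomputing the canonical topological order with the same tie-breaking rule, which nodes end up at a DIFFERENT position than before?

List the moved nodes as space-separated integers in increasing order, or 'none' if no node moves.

Old toposort: [3, 4, 2, 5, 1, 0]
Added edge 3->1
Recompute Kahn (smallest-id tiebreak):
  initial in-degrees: [3, 3, 2, 0, 1, 0]
  ready (indeg=0): [3, 5]
  pop 3: indeg[0]->2; indeg[1]->2; indeg[2]->1; indeg[4]->0 | ready=[4, 5] | order so far=[3]
  pop 4: indeg[1]->1; indeg[2]->0 | ready=[2, 5] | order so far=[3, 4]
  pop 2: no out-edges | ready=[5] | order so far=[3, 4, 2]
  pop 5: indeg[0]->1; indeg[1]->0 | ready=[1] | order so far=[3, 4, 2, 5]
  pop 1: indeg[0]->0 | ready=[0] | order so far=[3, 4, 2, 5, 1]
  pop 0: no out-edges | ready=[] | order so far=[3, 4, 2, 5, 1, 0]
New canonical toposort: [3, 4, 2, 5, 1, 0]
Compare positions:
  Node 0: index 5 -> 5 (same)
  Node 1: index 4 -> 4 (same)
  Node 2: index 2 -> 2 (same)
  Node 3: index 0 -> 0 (same)
  Node 4: index 1 -> 1 (same)
  Node 5: index 3 -> 3 (same)
Nodes that changed position: none

Answer: none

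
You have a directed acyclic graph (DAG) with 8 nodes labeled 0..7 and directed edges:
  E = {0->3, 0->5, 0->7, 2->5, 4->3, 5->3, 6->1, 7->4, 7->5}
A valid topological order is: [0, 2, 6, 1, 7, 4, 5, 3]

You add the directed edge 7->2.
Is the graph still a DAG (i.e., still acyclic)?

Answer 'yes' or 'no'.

Given toposort: [0, 2, 6, 1, 7, 4, 5, 3]
Position of 7: index 4; position of 2: index 1
New edge 7->2: backward (u after v in old order)
Backward edge: old toposort is now invalid. Check if this creates a cycle.
Does 2 already reach 7? Reachable from 2: [2, 3, 5]. NO -> still a DAG (reorder needed).
Still a DAG? yes

Answer: yes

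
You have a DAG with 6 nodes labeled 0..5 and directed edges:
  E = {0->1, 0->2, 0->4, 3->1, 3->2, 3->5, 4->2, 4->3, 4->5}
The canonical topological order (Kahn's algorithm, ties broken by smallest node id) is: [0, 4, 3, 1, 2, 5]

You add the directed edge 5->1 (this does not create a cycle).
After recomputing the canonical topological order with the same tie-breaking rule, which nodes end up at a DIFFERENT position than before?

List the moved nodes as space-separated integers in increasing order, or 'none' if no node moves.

Old toposort: [0, 4, 3, 1, 2, 5]
Added edge 5->1
Recompute Kahn (smallest-id tiebreak):
  initial in-degrees: [0, 3, 3, 1, 1, 2]
  ready (indeg=0): [0]
  pop 0: indeg[1]->2; indeg[2]->2; indeg[4]->0 | ready=[4] | order so far=[0]
  pop 4: indeg[2]->1; indeg[3]->0; indeg[5]->1 | ready=[3] | order so far=[0, 4]
  pop 3: indeg[1]->1; indeg[2]->0; indeg[5]->0 | ready=[2, 5] | order so far=[0, 4, 3]
  pop 2: no out-edges | ready=[5] | order so far=[0, 4, 3, 2]
  pop 5: indeg[1]->0 | ready=[1] | order so far=[0, 4, 3, 2, 5]
  pop 1: no out-edges | ready=[] | order so far=[0, 4, 3, 2, 5, 1]
New canonical toposort: [0, 4, 3, 2, 5, 1]
Compare positions:
  Node 0: index 0 -> 0 (same)
  Node 1: index 3 -> 5 (moved)
  Node 2: index 4 -> 3 (moved)
  Node 3: index 2 -> 2 (same)
  Node 4: index 1 -> 1 (same)
  Node 5: index 5 -> 4 (moved)
Nodes that changed position: 1 2 5

Answer: 1 2 5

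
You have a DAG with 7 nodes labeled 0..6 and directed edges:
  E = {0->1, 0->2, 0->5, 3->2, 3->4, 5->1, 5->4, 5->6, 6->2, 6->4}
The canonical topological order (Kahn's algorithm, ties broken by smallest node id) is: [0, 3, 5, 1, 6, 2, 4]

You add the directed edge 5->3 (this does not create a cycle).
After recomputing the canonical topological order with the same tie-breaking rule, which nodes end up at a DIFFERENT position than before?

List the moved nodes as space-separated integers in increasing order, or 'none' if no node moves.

Answer: 1 3 5

Derivation:
Old toposort: [0, 3, 5, 1, 6, 2, 4]
Added edge 5->3
Recompute Kahn (smallest-id tiebreak):
  initial in-degrees: [0, 2, 3, 1, 3, 1, 1]
  ready (indeg=0): [0]
  pop 0: indeg[1]->1; indeg[2]->2; indeg[5]->0 | ready=[5] | order so far=[0]
  pop 5: indeg[1]->0; indeg[3]->0; indeg[4]->2; indeg[6]->0 | ready=[1, 3, 6] | order so far=[0, 5]
  pop 1: no out-edges | ready=[3, 6] | order so far=[0, 5, 1]
  pop 3: indeg[2]->1; indeg[4]->1 | ready=[6] | order so far=[0, 5, 1, 3]
  pop 6: indeg[2]->0; indeg[4]->0 | ready=[2, 4] | order so far=[0, 5, 1, 3, 6]
  pop 2: no out-edges | ready=[4] | order so far=[0, 5, 1, 3, 6, 2]
  pop 4: no out-edges | ready=[] | order so far=[0, 5, 1, 3, 6, 2, 4]
New canonical toposort: [0, 5, 1, 3, 6, 2, 4]
Compare positions:
  Node 0: index 0 -> 0 (same)
  Node 1: index 3 -> 2 (moved)
  Node 2: index 5 -> 5 (same)
  Node 3: index 1 -> 3 (moved)
  Node 4: index 6 -> 6 (same)
  Node 5: index 2 -> 1 (moved)
  Node 6: index 4 -> 4 (same)
Nodes that changed position: 1 3 5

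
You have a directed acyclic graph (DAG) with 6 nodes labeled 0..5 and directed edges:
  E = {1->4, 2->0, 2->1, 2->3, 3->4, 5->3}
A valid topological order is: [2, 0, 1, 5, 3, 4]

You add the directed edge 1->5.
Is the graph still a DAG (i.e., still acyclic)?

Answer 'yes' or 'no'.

Given toposort: [2, 0, 1, 5, 3, 4]
Position of 1: index 2; position of 5: index 3
New edge 1->5: forward
Forward edge: respects the existing order. Still a DAG, same toposort still valid.
Still a DAG? yes

Answer: yes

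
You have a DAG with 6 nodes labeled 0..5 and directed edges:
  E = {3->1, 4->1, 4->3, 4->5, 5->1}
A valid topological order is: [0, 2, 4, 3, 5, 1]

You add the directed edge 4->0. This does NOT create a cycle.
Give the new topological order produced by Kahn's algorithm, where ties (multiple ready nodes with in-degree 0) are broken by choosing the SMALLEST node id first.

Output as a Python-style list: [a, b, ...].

Old toposort: [0, 2, 4, 3, 5, 1]
Added edge: 4->0
Position of 4 (2) > position of 0 (0). Must reorder: 4 must now come before 0.
Run Kahn's algorithm (break ties by smallest node id):
  initial in-degrees: [1, 3, 0, 1, 0, 1]
  ready (indeg=0): [2, 4]
  pop 2: no out-edges | ready=[4] | order so far=[2]
  pop 4: indeg[0]->0; indeg[1]->2; indeg[3]->0; indeg[5]->0 | ready=[0, 3, 5] | order so far=[2, 4]
  pop 0: no out-edges | ready=[3, 5] | order so far=[2, 4, 0]
  pop 3: indeg[1]->1 | ready=[5] | order so far=[2, 4, 0, 3]
  pop 5: indeg[1]->0 | ready=[1] | order so far=[2, 4, 0, 3, 5]
  pop 1: no out-edges | ready=[] | order so far=[2, 4, 0, 3, 5, 1]
  Result: [2, 4, 0, 3, 5, 1]

Answer: [2, 4, 0, 3, 5, 1]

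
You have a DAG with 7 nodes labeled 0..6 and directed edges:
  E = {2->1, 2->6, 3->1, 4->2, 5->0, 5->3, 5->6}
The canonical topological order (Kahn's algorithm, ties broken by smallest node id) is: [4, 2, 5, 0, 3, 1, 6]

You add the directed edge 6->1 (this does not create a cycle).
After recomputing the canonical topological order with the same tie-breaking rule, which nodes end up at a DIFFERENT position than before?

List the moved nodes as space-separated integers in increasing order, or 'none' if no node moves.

Answer: 1 6

Derivation:
Old toposort: [4, 2, 5, 0, 3, 1, 6]
Added edge 6->1
Recompute Kahn (smallest-id tiebreak):
  initial in-degrees: [1, 3, 1, 1, 0, 0, 2]
  ready (indeg=0): [4, 5]
  pop 4: indeg[2]->0 | ready=[2, 5] | order so far=[4]
  pop 2: indeg[1]->2; indeg[6]->1 | ready=[5] | order so far=[4, 2]
  pop 5: indeg[0]->0; indeg[3]->0; indeg[6]->0 | ready=[0, 3, 6] | order so far=[4, 2, 5]
  pop 0: no out-edges | ready=[3, 6] | order so far=[4, 2, 5, 0]
  pop 3: indeg[1]->1 | ready=[6] | order so far=[4, 2, 5, 0, 3]
  pop 6: indeg[1]->0 | ready=[1] | order so far=[4, 2, 5, 0, 3, 6]
  pop 1: no out-edges | ready=[] | order so far=[4, 2, 5, 0, 3, 6, 1]
New canonical toposort: [4, 2, 5, 0, 3, 6, 1]
Compare positions:
  Node 0: index 3 -> 3 (same)
  Node 1: index 5 -> 6 (moved)
  Node 2: index 1 -> 1 (same)
  Node 3: index 4 -> 4 (same)
  Node 4: index 0 -> 0 (same)
  Node 5: index 2 -> 2 (same)
  Node 6: index 6 -> 5 (moved)
Nodes that changed position: 1 6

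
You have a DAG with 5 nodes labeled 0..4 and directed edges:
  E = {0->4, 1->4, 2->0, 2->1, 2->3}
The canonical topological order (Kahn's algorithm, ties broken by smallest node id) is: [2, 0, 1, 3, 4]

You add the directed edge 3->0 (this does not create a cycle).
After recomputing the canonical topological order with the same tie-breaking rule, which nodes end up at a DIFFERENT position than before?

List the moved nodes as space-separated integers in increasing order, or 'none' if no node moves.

Answer: 0 1 3

Derivation:
Old toposort: [2, 0, 1, 3, 4]
Added edge 3->0
Recompute Kahn (smallest-id tiebreak):
  initial in-degrees: [2, 1, 0, 1, 2]
  ready (indeg=0): [2]
  pop 2: indeg[0]->1; indeg[1]->0; indeg[3]->0 | ready=[1, 3] | order so far=[2]
  pop 1: indeg[4]->1 | ready=[3] | order so far=[2, 1]
  pop 3: indeg[0]->0 | ready=[0] | order so far=[2, 1, 3]
  pop 0: indeg[4]->0 | ready=[4] | order so far=[2, 1, 3, 0]
  pop 4: no out-edges | ready=[] | order so far=[2, 1, 3, 0, 4]
New canonical toposort: [2, 1, 3, 0, 4]
Compare positions:
  Node 0: index 1 -> 3 (moved)
  Node 1: index 2 -> 1 (moved)
  Node 2: index 0 -> 0 (same)
  Node 3: index 3 -> 2 (moved)
  Node 4: index 4 -> 4 (same)
Nodes that changed position: 0 1 3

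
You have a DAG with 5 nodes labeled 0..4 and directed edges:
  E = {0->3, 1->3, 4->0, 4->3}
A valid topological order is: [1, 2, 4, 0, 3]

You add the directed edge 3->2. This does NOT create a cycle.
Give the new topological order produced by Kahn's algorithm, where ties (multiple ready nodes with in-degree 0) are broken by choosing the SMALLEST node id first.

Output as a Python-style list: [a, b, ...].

Old toposort: [1, 2, 4, 0, 3]
Added edge: 3->2
Position of 3 (4) > position of 2 (1). Must reorder: 3 must now come before 2.
Run Kahn's algorithm (break ties by smallest node id):
  initial in-degrees: [1, 0, 1, 3, 0]
  ready (indeg=0): [1, 4]
  pop 1: indeg[3]->2 | ready=[4] | order so far=[1]
  pop 4: indeg[0]->0; indeg[3]->1 | ready=[0] | order so far=[1, 4]
  pop 0: indeg[3]->0 | ready=[3] | order so far=[1, 4, 0]
  pop 3: indeg[2]->0 | ready=[2] | order so far=[1, 4, 0, 3]
  pop 2: no out-edges | ready=[] | order so far=[1, 4, 0, 3, 2]
  Result: [1, 4, 0, 3, 2]

Answer: [1, 4, 0, 3, 2]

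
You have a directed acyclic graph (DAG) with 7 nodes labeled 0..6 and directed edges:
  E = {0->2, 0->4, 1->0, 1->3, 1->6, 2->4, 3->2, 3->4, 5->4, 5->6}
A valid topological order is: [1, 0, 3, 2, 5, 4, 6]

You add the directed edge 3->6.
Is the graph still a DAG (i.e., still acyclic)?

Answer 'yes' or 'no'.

Answer: yes

Derivation:
Given toposort: [1, 0, 3, 2, 5, 4, 6]
Position of 3: index 2; position of 6: index 6
New edge 3->6: forward
Forward edge: respects the existing order. Still a DAG, same toposort still valid.
Still a DAG? yes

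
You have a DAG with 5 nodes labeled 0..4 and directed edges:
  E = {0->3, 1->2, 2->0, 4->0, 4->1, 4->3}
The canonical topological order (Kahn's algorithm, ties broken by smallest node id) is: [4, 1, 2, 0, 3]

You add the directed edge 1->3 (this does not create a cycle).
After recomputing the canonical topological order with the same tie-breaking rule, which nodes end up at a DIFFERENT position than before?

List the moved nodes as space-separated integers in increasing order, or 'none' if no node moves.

Old toposort: [4, 1, 2, 0, 3]
Added edge 1->3
Recompute Kahn (smallest-id tiebreak):
  initial in-degrees: [2, 1, 1, 3, 0]
  ready (indeg=0): [4]
  pop 4: indeg[0]->1; indeg[1]->0; indeg[3]->2 | ready=[1] | order so far=[4]
  pop 1: indeg[2]->0; indeg[3]->1 | ready=[2] | order so far=[4, 1]
  pop 2: indeg[0]->0 | ready=[0] | order so far=[4, 1, 2]
  pop 0: indeg[3]->0 | ready=[3] | order so far=[4, 1, 2, 0]
  pop 3: no out-edges | ready=[] | order so far=[4, 1, 2, 0, 3]
New canonical toposort: [4, 1, 2, 0, 3]
Compare positions:
  Node 0: index 3 -> 3 (same)
  Node 1: index 1 -> 1 (same)
  Node 2: index 2 -> 2 (same)
  Node 3: index 4 -> 4 (same)
  Node 4: index 0 -> 0 (same)
Nodes that changed position: none

Answer: none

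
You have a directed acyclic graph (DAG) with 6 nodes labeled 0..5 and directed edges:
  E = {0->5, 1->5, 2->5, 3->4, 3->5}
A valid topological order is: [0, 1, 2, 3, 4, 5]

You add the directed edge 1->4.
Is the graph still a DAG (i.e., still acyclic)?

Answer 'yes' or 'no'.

Answer: yes

Derivation:
Given toposort: [0, 1, 2, 3, 4, 5]
Position of 1: index 1; position of 4: index 4
New edge 1->4: forward
Forward edge: respects the existing order. Still a DAG, same toposort still valid.
Still a DAG? yes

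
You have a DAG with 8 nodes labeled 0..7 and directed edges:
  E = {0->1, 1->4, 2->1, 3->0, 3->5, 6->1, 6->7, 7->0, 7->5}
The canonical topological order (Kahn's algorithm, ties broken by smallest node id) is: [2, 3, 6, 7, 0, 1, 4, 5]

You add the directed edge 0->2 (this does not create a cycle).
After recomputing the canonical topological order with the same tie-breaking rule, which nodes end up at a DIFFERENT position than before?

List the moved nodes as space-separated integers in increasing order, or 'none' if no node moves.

Answer: 0 2 3 6 7

Derivation:
Old toposort: [2, 3, 6, 7, 0, 1, 4, 5]
Added edge 0->2
Recompute Kahn (smallest-id tiebreak):
  initial in-degrees: [2, 3, 1, 0, 1, 2, 0, 1]
  ready (indeg=0): [3, 6]
  pop 3: indeg[0]->1; indeg[5]->1 | ready=[6] | order so far=[3]
  pop 6: indeg[1]->2; indeg[7]->0 | ready=[7] | order so far=[3, 6]
  pop 7: indeg[0]->0; indeg[5]->0 | ready=[0, 5] | order so far=[3, 6, 7]
  pop 0: indeg[1]->1; indeg[2]->0 | ready=[2, 5] | order so far=[3, 6, 7, 0]
  pop 2: indeg[1]->0 | ready=[1, 5] | order so far=[3, 6, 7, 0, 2]
  pop 1: indeg[4]->0 | ready=[4, 5] | order so far=[3, 6, 7, 0, 2, 1]
  pop 4: no out-edges | ready=[5] | order so far=[3, 6, 7, 0, 2, 1, 4]
  pop 5: no out-edges | ready=[] | order so far=[3, 6, 7, 0, 2, 1, 4, 5]
New canonical toposort: [3, 6, 7, 0, 2, 1, 4, 5]
Compare positions:
  Node 0: index 4 -> 3 (moved)
  Node 1: index 5 -> 5 (same)
  Node 2: index 0 -> 4 (moved)
  Node 3: index 1 -> 0 (moved)
  Node 4: index 6 -> 6 (same)
  Node 5: index 7 -> 7 (same)
  Node 6: index 2 -> 1 (moved)
  Node 7: index 3 -> 2 (moved)
Nodes that changed position: 0 2 3 6 7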